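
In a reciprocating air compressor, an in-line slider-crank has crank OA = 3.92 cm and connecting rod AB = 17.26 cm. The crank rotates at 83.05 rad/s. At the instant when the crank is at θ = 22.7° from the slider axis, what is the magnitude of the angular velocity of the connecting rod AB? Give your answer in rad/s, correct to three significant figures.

17.5

ω = 83.05 rad/s
The rod makes angle φ with the slider axis where L sinφ = r sinθ; differentiating, L cosφ·φ̇ = r ω cosθ.
L cosφ = √(L² − r² sin²θ) = 0.17194 m.
|ω_rod| = r ω |cosθ| / √(L² − r² sin²θ) = 0.0392·83.05·0.92254/0.17194 = 17.468 rad/s.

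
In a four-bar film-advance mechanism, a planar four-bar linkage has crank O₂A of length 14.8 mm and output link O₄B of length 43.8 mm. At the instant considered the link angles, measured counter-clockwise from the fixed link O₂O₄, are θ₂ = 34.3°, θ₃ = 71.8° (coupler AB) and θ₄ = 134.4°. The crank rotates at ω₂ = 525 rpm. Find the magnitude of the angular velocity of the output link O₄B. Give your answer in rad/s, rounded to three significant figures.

12.7

ω₂ = 54.98 rad/s (from 525 rpm).
Differentiating the loop-closure r₂e^{iθ₂}+r₃e^{iθ₃}=r₁+r₄e^{iθ₄} gives r₂ω₂e^{iθ₂}+r₃ω₃e^{iθ₃}=r₄ω₄e^{iθ₄}.
Eliminating the other unknown: ω₄ = r₂ω₂ sin(θ₂−θ₃) / [r₄ sin(θ₄−θ₃)].
Numerator sine = -0.60876; denominator sine = +0.88782.
Result = 0.0148·54.98·(-0.60876) / (0.0438·(+0.88782)) = -12.738 rad/s; magnitude 12.738 rad/s.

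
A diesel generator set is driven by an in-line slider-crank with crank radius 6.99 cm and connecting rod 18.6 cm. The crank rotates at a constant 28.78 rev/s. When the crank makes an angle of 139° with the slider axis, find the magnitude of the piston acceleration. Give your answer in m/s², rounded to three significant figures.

1570

ω = 2π·28.8 = 180.8 rad/s
x(θ) = r cosθ + √(L² − r² sin²θ); with ω constant, a = ω²·d²x/dθ².
d²x/dθ² = −r cosθ − r²(cos2θ)/√u − r⁴ sin²2θ/(4u^{3/2}),  u = L² − r² sin²θ = 0.032493 m².
Substituting r = 0.0699 m, L = 0.186 m, θ = 139°: d²x/dθ² = +0.047983 m.
a = ω²·d²x/dθ² = (180.8)²·(+0.047983) = +1569 m/s²;  |a| = 1569 m/s².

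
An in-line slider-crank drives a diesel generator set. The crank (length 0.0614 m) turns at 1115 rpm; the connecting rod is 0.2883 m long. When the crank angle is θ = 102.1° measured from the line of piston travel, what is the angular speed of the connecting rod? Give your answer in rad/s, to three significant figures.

5.33

ω = 116.8 rad/s (converted from 1115 rpm).
The rod makes angle φ with the slider axis where L sinφ = r sinθ; differentiating, L cosφ·φ̇ = r ω cosθ.
L cosφ = √(L² − r² sin²θ) = 0.28198 m.
|ω_rod| = r ω |cosθ| / √(L² − r² sin²θ) = 0.0614·116.8·0.20962/0.28198 = 5.3295 rad/s.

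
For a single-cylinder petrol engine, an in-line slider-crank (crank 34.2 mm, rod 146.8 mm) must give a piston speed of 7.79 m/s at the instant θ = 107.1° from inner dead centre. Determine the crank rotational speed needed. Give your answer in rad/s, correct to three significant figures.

256

For an in-line slider-crank, |v_piston| = rω|sinθ|·[1 + r cosθ/√(L² − r² sin²θ)].
With r = 0.0342 m, L = 0.1468 m, θ = 107.1°: the bracketed kinematic factor |dx/dθ| = 0.030391 m.
ω = v/|dx/dθ| = 7.79/0.030391 = 256.32 rad/s.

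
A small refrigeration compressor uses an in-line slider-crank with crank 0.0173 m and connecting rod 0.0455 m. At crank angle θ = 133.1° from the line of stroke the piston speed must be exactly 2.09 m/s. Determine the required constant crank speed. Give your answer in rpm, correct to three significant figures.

For an in-line slider-crank, |v_piston| = rω|sinθ|·[1 + r cosθ/√(L² − r² sin²θ)].
With r = 0.0173 m, L = 0.0455 m, θ = 133.1°: the bracketed kinematic factor |dx/dθ| = 0.0092159 m.
ω = v/|dx/dθ| = 2.09/0.0092159 = 226.78 rad/s.
N = 60ω/(2π) = 2165.6 rpm.

2170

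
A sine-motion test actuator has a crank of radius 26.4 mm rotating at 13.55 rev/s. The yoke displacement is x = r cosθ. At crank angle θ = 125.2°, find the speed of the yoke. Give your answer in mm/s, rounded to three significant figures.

ω = 85.14 rad/s (from 13.55 rev/s).
x = r cosθ ⇒ ẋ = −rω sinθ.
|v| = rω|sinθ| = 0.0264·85.14·|sin 125.2°| = 1.8366 m/s = 1836.6 mm/s.

1840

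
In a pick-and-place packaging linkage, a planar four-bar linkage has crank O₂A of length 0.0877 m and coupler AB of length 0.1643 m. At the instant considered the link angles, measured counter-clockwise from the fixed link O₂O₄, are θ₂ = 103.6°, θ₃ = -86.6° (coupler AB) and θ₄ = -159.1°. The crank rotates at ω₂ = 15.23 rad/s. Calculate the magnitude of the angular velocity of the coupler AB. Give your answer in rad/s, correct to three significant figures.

8.45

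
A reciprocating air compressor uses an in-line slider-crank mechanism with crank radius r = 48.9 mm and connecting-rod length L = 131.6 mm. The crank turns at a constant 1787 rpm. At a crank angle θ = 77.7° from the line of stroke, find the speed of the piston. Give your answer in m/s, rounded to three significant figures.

ω = 2π·1787/60 = 187.1 rad/s
For an in-line slider-crank, x = r cosθ + √(L² − r² sin²θ), so v = −rω sinθ·[1 + r cosθ/√(L² − r² sin²θ)].
With r = 0.0489 m, L = 0.1316 m, θ = 77.7°: √(L² − r² sin²θ) = 0.12262 m.
v = −0.0489·187.1·0.97705·[1 + 0.0489·0.21303/0.12262] = -9.7004 m/s.
|v| = 9.7004 m/s.

9.70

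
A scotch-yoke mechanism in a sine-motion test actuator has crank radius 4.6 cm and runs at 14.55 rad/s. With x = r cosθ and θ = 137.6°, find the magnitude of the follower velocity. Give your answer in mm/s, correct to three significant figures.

ω = 14.55 rad/s
x = r cosθ ⇒ ẋ = −rω sinθ.
|v| = rω|sinθ| = 0.046·14.55·|sin 137.6°| = 0.45131 m/s = 451.31 mm/s.

451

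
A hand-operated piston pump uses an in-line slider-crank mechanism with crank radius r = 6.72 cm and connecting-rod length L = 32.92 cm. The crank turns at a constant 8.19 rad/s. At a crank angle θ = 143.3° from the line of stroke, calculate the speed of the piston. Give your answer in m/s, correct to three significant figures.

ω = 8.19 rad/s
For an in-line slider-crank, x = r cosθ + √(L² − r² sin²θ), so v = −rω sinθ·[1 + r cosθ/√(L² − r² sin²θ)].
With r = 0.0672 m, L = 0.3292 m, θ = 143.3°: √(L² − r² sin²θ) = 0.32674 m.
v = −0.0672·8.19·0.59763·[1 + 0.0672·-0.80178/0.32674] = -0.27468 m/s.
|v| = 0.27468 m/s.

0.275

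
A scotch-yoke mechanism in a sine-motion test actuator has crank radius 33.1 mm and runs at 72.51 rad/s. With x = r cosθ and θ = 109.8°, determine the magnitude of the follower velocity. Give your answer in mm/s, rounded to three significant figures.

2260

ω = 72.51 rad/s
x = r cosθ ⇒ ẋ = −rω sinθ.
|v| = rω|sinθ| = 0.0331·72.51·|sin 109.8°| = 2.2582 m/s = 2258.2 mm/s.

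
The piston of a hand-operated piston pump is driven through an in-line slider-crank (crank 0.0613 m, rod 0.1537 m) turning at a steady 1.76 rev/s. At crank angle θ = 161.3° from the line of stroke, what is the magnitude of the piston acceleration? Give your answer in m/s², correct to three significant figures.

4.66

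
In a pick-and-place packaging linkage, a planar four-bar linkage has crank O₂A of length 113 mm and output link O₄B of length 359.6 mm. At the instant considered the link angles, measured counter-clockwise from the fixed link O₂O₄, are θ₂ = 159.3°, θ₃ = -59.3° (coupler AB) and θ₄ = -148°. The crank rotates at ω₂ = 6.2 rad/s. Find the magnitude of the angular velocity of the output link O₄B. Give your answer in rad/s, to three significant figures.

ω₂ = 6.2 rad/s
Differentiating the loop-closure r₂e^{iθ₂}+r₃e^{iθ₃}=r₁+r₄e^{iθ₄} gives r₂ω₂e^{iθ₂}+r₃ω₃e^{iθ₃}=r₄ω₄e^{iθ₄}.
Eliminating the other unknown: ω₄ = r₂ω₂ sin(θ₂−θ₃) / [r₄ sin(θ₄−θ₃)].
Numerator sine = -0.62388; denominator sine = -0.99974.
Result = 0.113·6.2·(-0.62388) / (0.3596·(-0.99974)) = +1.2158 rad/s; magnitude 1.2158 rad/s.

1.22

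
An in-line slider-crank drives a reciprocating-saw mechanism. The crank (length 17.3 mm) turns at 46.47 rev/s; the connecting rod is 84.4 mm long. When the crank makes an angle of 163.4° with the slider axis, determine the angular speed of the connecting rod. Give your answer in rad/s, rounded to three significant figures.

57.5

ω = 292 rad/s (converted from 46.47 rev/s).
The rod makes angle φ with the slider axis where L sinφ = r sinθ; differentiating, L cosφ·φ̇ = r ω cosθ.
L cosφ = √(L² − r² sin²θ) = 0.084255 m.
|ω_rod| = r ω |cosθ| / √(L² − r² sin²θ) = 0.0173·292·0.95832/0.084255 = 57.453 rad/s.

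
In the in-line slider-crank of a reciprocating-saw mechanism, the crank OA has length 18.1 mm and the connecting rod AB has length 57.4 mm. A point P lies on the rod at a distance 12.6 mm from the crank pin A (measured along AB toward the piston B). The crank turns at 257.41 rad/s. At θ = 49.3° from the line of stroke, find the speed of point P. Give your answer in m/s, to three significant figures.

4.39

ω = 257.4 rad/s.  Crank-pin speed |V_A| = rω = 4.6591 m/s, perpendicular to OA.
Rod angle: sinφ = −(r/L) sinθ ⇒ φ = -13.831°; ω_rod = −rω cosθ/√(L²−r²sin²θ) = -54.511 rad/s.
V_P = V_A + ω_rod × AP, with AP = 0.0126 m along the rod.
Components: V_Px = −rω sinθ − a·ω_rod·sinφ = -3.6964 m/s;  V_Py = rω cosθ + a·ω_rod·cosφ = +2.3713 m/s.
|V_P| = √(V_Px² + V_Py²) = 4.3917 m/s.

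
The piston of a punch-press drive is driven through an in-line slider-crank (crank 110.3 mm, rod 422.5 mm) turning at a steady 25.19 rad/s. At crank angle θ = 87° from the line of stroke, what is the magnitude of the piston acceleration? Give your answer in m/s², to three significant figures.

ω = 25.19 rad/s
x(θ) = r cosθ + √(L² − r² sin²θ); with ω constant, a = ω²·d²x/dθ².
d²x/dθ² = −r cosθ − r²(cos2θ)/√u − r⁴ sin²2θ/(4u^{3/2}),  u = L² − r² sin²θ = 0.166373 m².
Substituting r = 0.1103 m, L = 0.4225 m, θ = 87°: d²x/dθ² = +0.023885 m.
a = ω²·d²x/dθ² = (25.19)²·(+0.023885) = +15.156 m/s²;  |a| = 15.156 m/s².

15.2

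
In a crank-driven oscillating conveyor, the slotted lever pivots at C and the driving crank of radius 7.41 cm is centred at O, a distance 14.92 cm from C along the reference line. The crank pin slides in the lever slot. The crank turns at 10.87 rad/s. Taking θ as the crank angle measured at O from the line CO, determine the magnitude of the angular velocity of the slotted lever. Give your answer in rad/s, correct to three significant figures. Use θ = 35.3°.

ω = 10.87 rad/s
Crank pin A relative to C: A = (d + r cosθ, r sinθ); lever angle φ = atan2(r sinθ, d + r cosθ).
Differentiating tanφ: φ̇ = rω(d cosθ + r)/(d² + r² + 2dr cosθ).
d² + r² + 2dr cosθ = |CA|² = 0.0457974 m²;  d cosθ + r = +0.19587 m.
|ω_lever| = |0.0741·10.87·+0.19587| / 0.0457974 = 3.4448 rad/s.

3.44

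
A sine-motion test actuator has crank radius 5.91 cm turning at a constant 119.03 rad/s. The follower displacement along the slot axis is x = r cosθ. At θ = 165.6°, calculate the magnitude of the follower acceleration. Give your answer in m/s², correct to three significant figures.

811

ω = 119 rad/s
x = r cosθ ⇒ ẍ = −rω² cosθ (ω constant).
|a| = rω²|cosθ| = 0.0591·(119)²·|cos 165.6°| = 811.03 m/s².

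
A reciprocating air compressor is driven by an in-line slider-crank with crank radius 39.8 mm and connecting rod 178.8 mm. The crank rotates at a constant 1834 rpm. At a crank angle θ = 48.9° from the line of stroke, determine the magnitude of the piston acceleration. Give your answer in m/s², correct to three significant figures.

924

ω = 2π·1834/60 = 192.1 rad/s
x(θ) = r cosθ + √(L² − r² sin²θ); with ω constant, a = ω²·d²x/dθ².
d²x/dθ² = −r cosθ − r²(cos2θ)/√u − r⁴ sin²2θ/(4u^{3/2}),  u = L² − r² sin²θ = 0.0310699 m².
Substituting r = 0.0398 m, L = 0.1788 m, θ = 48.9°: d²x/dθ² = -0.025056 m.
a = ω²·d²x/dθ² = (192.1)²·(-0.025056) = -924.22 m/s²;  |a| = 924.22 m/s².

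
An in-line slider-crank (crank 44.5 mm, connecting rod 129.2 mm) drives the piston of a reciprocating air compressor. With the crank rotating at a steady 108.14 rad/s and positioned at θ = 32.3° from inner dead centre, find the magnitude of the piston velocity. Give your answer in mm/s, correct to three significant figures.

3330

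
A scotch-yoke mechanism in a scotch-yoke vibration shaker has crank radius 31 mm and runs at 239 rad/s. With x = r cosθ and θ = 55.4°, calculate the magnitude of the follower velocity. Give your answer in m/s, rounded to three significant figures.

ω = 239 rad/s
x = r cosθ ⇒ ẋ = −rω sinθ.
|v| = rω|sinθ| = 0.031·239·|sin 55.4°| = 6.0986 m/s.

6.10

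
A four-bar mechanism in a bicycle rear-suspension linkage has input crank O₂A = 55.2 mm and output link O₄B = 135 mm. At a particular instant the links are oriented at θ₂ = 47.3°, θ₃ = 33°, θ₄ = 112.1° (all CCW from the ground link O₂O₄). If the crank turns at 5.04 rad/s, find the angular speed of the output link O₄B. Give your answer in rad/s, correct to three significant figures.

ω₂ = 5.04 rad/s
Differentiating the loop-closure r₂e^{iθ₂}+r₃e^{iθ₃}=r₁+r₄e^{iθ₄} gives r₂ω₂e^{iθ₂}+r₃ω₃e^{iθ₃}=r₄ω₄e^{iθ₄}.
Eliminating the other unknown: ω₄ = r₂ω₂ sin(θ₂−θ₃) / [r₄ sin(θ₄−θ₃)].
Numerator sine = +0.24700; denominator sine = +0.98196.
Result = 0.0552·5.04·(+0.24700) / (0.135·(+0.98196)) = +0.51837 rad/s; magnitude 0.51837 rad/s.

0.518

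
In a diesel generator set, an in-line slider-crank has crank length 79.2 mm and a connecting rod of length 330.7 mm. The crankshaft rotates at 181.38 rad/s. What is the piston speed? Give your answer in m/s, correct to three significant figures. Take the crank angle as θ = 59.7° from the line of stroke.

13.9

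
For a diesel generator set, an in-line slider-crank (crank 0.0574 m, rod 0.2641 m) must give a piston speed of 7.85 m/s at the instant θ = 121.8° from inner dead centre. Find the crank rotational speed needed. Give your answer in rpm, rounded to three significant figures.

For an in-line slider-crank, |v_piston| = rω|sinθ|·[1 + r cosθ/√(L² − r² sin²θ)].
With r = 0.0574 m, L = 0.2641 m, θ = 121.8°: the bracketed kinematic factor |dx/dθ| = 0.043099 m.
ω = v/|dx/dθ| = 7.85/0.043099 = 182.14 rad/s.
N = 60ω/(2π) = 1739.3 rpm.

1740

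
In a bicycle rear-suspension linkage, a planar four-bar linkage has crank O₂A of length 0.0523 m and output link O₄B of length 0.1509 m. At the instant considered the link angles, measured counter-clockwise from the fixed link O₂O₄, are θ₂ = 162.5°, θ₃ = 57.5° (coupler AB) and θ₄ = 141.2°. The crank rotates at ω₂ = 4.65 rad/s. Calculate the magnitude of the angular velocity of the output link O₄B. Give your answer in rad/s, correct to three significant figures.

ω₂ = 4.65 rad/s
Differentiating the loop-closure r₂e^{iθ₂}+r₃e^{iθ₃}=r₁+r₄e^{iθ₄} gives r₂ω₂e^{iθ₂}+r₃ω₃e^{iθ₃}=r₄ω₄e^{iθ₄}.
Eliminating the other unknown: ω₄ = r₂ω₂ sin(θ₂−θ₃) / [r₄ sin(θ₄−θ₃)].
Numerator sine = +0.96593; denominator sine = +0.99396.
Result = 0.0523·4.65·(+0.96593) / (0.1509·(+0.99396)) = +1.5662 rad/s; magnitude 1.5662 rad/s.

1.57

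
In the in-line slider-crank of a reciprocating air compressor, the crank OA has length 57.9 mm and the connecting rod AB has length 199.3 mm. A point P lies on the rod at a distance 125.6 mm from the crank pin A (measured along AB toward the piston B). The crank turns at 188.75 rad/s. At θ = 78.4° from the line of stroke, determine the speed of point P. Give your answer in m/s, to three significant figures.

11.1

ω = 188.8 rad/s.  Crank-pin speed |V_A| = rω = 10.929 m/s, perpendicular to OA.
Rod angle: sinφ = −(r/L) sinθ ⇒ φ = -16.534°; ω_rod = −rω cosθ/√(L²−r²sin²θ) = -11.502 rad/s.
V_P = V_A + ω_rod × AP, with AP = 0.1256 m along the rod.
Components: V_Px = −rω sinθ − a·ω_rod·sinφ = -11.117 m/s;  V_Py = rω cosθ + a·ω_rod·cosφ = +0.81262 m/s.
|V_P| = √(V_Px² + V_Py²) = 11.146 m/s.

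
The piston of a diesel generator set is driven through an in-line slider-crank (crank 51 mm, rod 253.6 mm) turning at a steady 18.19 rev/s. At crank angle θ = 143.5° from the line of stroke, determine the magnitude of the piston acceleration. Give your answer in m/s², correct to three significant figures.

495

ω = 2π·18.2 = 114.3 rad/s
x(θ) = r cosθ + √(L² − r² sin²θ); with ω constant, a = ω²·d²x/dθ².
d²x/dθ² = −r cosθ − r²(cos2θ)/√u − r⁴ sin²2θ/(4u^{3/2}),  u = L² − r² sin²θ = 0.0633927 m².
Substituting r = 0.051 m, L = 0.2536 m, θ = 143.5°: d²x/dθ² = +0.037879 m.
a = ω²·d²x/dθ² = (114.3)²·(+0.037879) = +494.8 m/s²;  |a| = 494.8 m/s².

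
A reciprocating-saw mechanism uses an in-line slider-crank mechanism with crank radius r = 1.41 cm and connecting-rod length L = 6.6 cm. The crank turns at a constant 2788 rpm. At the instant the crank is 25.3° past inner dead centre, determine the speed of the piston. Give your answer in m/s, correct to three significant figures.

ω = 2π·2788/60 = 292 rad/s
For an in-line slider-crank, x = r cosθ + √(L² − r² sin²θ), so v = −rω sinθ·[1 + r cosθ/√(L² − r² sin²θ)].
With r = 0.0141 m, L = 0.066 m, θ = 25.3°: √(L² − r² sin²θ) = 0.065724 m.
v = −0.0141·292·0.42736·[1 + 0.0141·0.90408/0.065724] = -2.1005 m/s.
|v| = 2.1005 m/s.

2.10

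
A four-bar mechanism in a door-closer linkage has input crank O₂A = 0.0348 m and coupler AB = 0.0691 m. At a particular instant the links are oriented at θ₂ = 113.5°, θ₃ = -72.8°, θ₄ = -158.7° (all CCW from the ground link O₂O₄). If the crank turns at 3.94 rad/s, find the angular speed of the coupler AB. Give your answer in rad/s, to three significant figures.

1.99

ω₂ = 3.94 rad/s
Differentiating the loop-closure r₂e^{iθ₂}+r₃e^{iθ₃}=r₁+r₄e^{iθ₄} gives r₂ω₂e^{iθ₂}+r₃ω₃e^{iθ₃}=r₄ω₄e^{iθ₄}.
Eliminating the other unknown: ω₃ = r₂ω₂ sin(θ₄−θ₂) / [r₃ sin(θ₃−θ₄)].
Numerator sine = +0.99926; denominator sine = +0.99744.
Result = 0.0348·3.94·(+0.99926) / (0.0691·(+0.99744)) = +1.9879 rad/s; magnitude 1.9879 rad/s.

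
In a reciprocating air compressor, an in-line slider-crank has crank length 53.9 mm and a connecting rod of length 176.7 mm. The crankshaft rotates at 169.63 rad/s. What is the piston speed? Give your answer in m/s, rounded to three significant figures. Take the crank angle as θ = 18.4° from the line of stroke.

ω = 169.6 rad/s
For an in-line slider-crank, x = r cosθ + √(L² − r² sin²θ), so v = −rω sinθ·[1 + r cosθ/√(L² − r² sin²θ)].
With r = 0.0539 m, L = 0.1767 m, θ = 18.4°: √(L² − r² sin²θ) = 0.17588 m.
v = −0.0539·169.6·0.31565·[1 + 0.0539·0.94888/0.17588] = -3.7252 m/s.
|v| = 3.7252 m/s.

3.73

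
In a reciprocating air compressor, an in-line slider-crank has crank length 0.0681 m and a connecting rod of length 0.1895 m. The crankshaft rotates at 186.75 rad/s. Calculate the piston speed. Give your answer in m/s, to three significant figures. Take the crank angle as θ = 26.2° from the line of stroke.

7.45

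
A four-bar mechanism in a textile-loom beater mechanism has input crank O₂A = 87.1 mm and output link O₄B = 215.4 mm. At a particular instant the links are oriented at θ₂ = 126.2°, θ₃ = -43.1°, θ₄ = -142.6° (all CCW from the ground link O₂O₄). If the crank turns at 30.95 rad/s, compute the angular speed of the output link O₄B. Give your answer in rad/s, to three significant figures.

ω₂ = 30.95 rad/s
Differentiating the loop-closure r₂e^{iθ₂}+r₃e^{iθ₃}=r₁+r₄e^{iθ₄} gives r₂ω₂e^{iθ₂}+r₃ω₃e^{iθ₃}=r₄ω₄e^{iθ₄}.
Eliminating the other unknown: ω₄ = r₂ω₂ sin(θ₂−θ₃) / [r₄ sin(θ₄−θ₃)].
Numerator sine = +0.18567; denominator sine = -0.98629.
Result = 0.0871·30.95·(+0.18567) / (0.2154·(-0.98629)) = -2.3559 rad/s; magnitude 2.3559 rad/s.

2.36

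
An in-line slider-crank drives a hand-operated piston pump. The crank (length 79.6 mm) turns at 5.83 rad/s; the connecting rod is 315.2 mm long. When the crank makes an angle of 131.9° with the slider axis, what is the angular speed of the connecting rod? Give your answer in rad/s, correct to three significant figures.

1.00

ω = 5.83 rad/s
The rod makes angle φ with the slider axis where L sinφ = r sinθ; differentiating, L cosφ·φ̇ = r ω cosθ.
L cosφ = √(L² − r² sin²θ) = 0.30958 m.
|ω_rod| = r ω |cosθ| / √(L² − r² sin²θ) = 0.0796·5.83·0.66783/0.30958 = 1.0011 rad/s.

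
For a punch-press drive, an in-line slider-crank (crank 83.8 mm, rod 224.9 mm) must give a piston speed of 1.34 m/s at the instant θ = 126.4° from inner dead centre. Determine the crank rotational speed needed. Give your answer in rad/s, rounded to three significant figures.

For an in-line slider-crank, |v_piston| = rω|sinθ|·[1 + r cosθ/√(L² − r² sin²θ)].
With r = 0.0838 m, L = 0.2249 m, θ = 126.4°: the bracketed kinematic factor |dx/dθ| = 0.051816 m.
ω = v/|dx/dθ| = 1.34/0.051816 = 25.861 rad/s.

25.9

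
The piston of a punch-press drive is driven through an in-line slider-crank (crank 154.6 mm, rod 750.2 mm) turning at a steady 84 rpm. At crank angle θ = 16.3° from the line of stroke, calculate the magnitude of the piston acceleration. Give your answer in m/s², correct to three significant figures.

13.6

ω = 2π·84/60 = 8.796 rad/s
x(θ) = r cosθ + √(L² − r² sin²θ); with ω constant, a = ω²·d²x/dθ².
d²x/dθ² = −r cosθ − r²(cos2θ)/√u − r⁴ sin²2θ/(4u^{3/2}),  u = L² − r² sin²θ = 0.560917 m².
Substituting r = 0.1546 m, L = 0.7502 m, θ = 16.3°: d²x/dθ² = -0.17537 m.
a = ω²·d²x/dθ² = (8.796)²·(-0.17537) = -13.57 m/s²;  |a| = 13.57 m/s².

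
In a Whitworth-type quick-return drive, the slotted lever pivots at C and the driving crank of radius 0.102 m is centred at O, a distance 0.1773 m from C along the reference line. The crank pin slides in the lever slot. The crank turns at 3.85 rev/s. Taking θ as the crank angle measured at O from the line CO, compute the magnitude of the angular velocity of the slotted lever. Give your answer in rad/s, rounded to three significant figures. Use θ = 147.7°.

ω = 24.19 rad/s (from 3.85 rev/s).
Crank pin A relative to C: A = (d + r cosθ, r sinθ); lever angle φ = atan2(r sinθ, d + r cosθ).
Differentiating tanφ: φ̇ = rω(d cosθ + r)/(d² + r² + 2dr cosθ).
d² + r² + 2dr cosθ = |CA|² = 0.0112668 m²;  d cosθ + r = -0.047865 m.
|ω_lever| = |0.102·24.19·-0.047865| / 0.0112668 = 10.482 rad/s.

10.5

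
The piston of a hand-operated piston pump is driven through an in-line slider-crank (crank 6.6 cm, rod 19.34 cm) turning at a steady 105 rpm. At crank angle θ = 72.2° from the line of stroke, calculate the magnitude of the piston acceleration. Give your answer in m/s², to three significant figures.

0.130

ω = 2π·105/60 = 11 rad/s
x(θ) = r cosθ + √(L² − r² sin²θ); with ω constant, a = ω²·d²x/dθ².
d²x/dθ² = −r cosθ − r²(cos2θ)/√u − r⁴ sin²2θ/(4u^{3/2}),  u = L² − r² sin²θ = 0.0334546 m².
Substituting r = 0.066 m, L = 0.1934 m, θ = 72.2°: d²x/dθ² = -0.0010742 m.
a = ω²·d²x/dθ² = (11)²·(-0.0010742) = -0.12987 m/s²;  |a| = 0.12987 m/s².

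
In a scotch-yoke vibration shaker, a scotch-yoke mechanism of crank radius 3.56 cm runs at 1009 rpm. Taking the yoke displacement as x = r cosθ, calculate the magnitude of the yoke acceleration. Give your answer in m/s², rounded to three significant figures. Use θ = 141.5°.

311

ω = 105.7 rad/s (from 1009 rpm).
x = r cosθ ⇒ ẍ = −rω² cosθ (ω constant).
|a| = rω²|cosθ| = 0.0356·(105.7)²·|cos 141.5°| = 311.05 m/s².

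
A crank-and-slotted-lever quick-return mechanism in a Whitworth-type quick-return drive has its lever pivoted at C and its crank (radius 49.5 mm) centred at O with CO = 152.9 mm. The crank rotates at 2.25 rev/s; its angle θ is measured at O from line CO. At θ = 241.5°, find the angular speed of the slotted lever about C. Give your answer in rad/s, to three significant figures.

ω = 14.14 rad/s (from 2.25 rev/s).
Crank pin A relative to C: A = (d + r cosθ, r sinθ); lever angle φ = atan2(r sinθ, d + r cosθ).
Differentiating tanφ: φ̇ = rω(d cosθ + r)/(d² + r² + 2dr cosθ).
d² + r² + 2dr cosθ = |CA|² = 0.0186059 m²;  d cosθ + r = -0.023458 m.
|ω_lever| = |0.0495·14.14·-0.023458| / 0.0186059 = 0.88227 rad/s.

0.882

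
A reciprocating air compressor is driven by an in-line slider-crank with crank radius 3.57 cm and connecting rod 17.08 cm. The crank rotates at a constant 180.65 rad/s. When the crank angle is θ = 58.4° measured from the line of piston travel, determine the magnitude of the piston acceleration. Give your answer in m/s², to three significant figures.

501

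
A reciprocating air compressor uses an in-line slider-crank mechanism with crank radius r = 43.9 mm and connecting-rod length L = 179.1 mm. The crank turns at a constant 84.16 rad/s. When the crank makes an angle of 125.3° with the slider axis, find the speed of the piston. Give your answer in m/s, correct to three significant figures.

ω = 84.16 rad/s
For an in-line slider-crank, x = r cosθ + √(L² − r² sin²θ), so v = −rω sinθ·[1 + r cosθ/√(L² − r² sin²θ)].
With r = 0.0439 m, L = 0.1791 m, θ = 125.3°: √(L² − r² sin²θ) = 0.17548 m.
v = −0.0439·84.16·0.81614·[1 + 0.0439·-0.57786/0.17548] = -2.5794 m/s.
|v| = 2.5794 m/s.

2.58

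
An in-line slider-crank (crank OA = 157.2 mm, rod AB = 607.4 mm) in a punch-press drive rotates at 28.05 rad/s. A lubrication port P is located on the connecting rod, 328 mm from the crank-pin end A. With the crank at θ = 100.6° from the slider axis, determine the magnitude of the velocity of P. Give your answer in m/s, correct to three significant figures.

ω = 28.05 rad/s.  Crank-pin speed |V_A| = rω = 4.4095 m/s, perpendicular to OA.
Rod angle: sinφ = −(r/L) sinθ ⇒ φ = -14.738°; ω_rod = −rω cosθ/√(L²−r²sin²θ) = +1.3808 rad/s.
V_P = V_A + ω_rod × AP, with AP = 0.328 m along the rod.
Components: V_Px = −rω sinθ − a·ω_rod·sinφ = -4.219 m/s;  V_Py = rω cosθ + a·ω_rod·cosφ = -0.37311 m/s.
|V_P| = √(V_Px² + V_Py²) = 4.2355 m/s.

4.24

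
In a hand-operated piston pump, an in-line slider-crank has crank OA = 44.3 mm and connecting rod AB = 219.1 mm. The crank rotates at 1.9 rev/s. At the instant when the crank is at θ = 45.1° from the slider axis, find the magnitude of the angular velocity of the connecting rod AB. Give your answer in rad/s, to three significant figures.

1.72

ω = 11.94 rad/s (converted from 1.9 rev/s).
The rod makes angle φ with the slider axis where L sinφ = r sinθ; differentiating, L cosφ·φ̇ = r ω cosθ.
L cosφ = √(L² − r² sin²θ) = 0.21684 m.
|ω_rod| = r ω |cosθ| / √(L² − r² sin²θ) = 0.0443·11.94·0.70587/0.21684 = 1.7216 rad/s.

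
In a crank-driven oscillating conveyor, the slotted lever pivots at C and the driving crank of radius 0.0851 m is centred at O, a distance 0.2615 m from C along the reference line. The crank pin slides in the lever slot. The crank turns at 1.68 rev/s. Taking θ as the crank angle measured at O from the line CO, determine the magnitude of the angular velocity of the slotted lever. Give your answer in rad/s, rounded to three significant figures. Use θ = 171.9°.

4.95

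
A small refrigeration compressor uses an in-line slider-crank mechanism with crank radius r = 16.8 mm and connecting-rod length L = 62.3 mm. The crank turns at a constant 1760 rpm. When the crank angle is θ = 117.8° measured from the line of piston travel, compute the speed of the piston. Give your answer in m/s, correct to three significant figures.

ω = 2π·1760/60 = 184.3 rad/s
For an in-line slider-crank, x = r cosθ + √(L² − r² sin²θ), so v = −rω sinθ·[1 + r cosθ/√(L² − r² sin²θ)].
With r = 0.0168 m, L = 0.0623 m, θ = 117.8°: √(L² − r² sin²θ) = 0.060502 m.
v = −0.0168·184.3·0.88458·[1 + 0.0168·-0.46639/0.060502] = -2.3843 m/s.
|v| = 2.3843 m/s.

2.38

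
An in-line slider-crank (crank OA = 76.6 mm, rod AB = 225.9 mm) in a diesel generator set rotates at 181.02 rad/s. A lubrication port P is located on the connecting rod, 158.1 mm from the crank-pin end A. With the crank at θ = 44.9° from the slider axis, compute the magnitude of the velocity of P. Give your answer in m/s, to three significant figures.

ω = 181 rad/s.  Crank-pin speed |V_A| = rω = 13.866 m/s, perpendicular to OA.
Rod angle: sinφ = −(r/L) sinθ ⇒ φ = -13.848°; ω_rod = −rω cosθ/√(L²−r²sin²θ) = -44.781 rad/s.
V_P = V_A + ω_rod × AP, with AP = 0.1581 m along the rod.
Components: V_Px = −rω sinθ − a·ω_rod·sinφ = -11.482 m/s;  V_Py = rω cosθ + a·ω_rod·cosφ = +2.9479 m/s.
|V_P| = √(V_Px² + V_Py²) = 11.855 m/s.

11.9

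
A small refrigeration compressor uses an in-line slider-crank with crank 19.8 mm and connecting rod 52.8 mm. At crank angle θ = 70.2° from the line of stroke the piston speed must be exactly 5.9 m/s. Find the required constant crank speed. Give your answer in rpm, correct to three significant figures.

For an in-line slider-crank, |v_piston| = rω|sinθ|·[1 + r cosθ/√(L² − r² sin²θ)].
With r = 0.0198 m, L = 0.0528 m, θ = 70.2°: the bracketed kinematic factor |dx/dθ| = 0.021159 m.
ω = v/|dx/dθ| = 5.9/0.021159 = 278.85 rad/s.
N = 60ω/(2π) = 2662.8 rpm.

2660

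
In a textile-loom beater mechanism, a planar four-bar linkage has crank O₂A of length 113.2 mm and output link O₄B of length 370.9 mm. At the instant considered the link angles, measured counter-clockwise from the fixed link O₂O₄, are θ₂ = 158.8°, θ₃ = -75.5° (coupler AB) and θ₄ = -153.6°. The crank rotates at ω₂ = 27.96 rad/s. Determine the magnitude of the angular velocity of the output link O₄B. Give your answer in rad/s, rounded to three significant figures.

7.08

ω₂ = 27.96 rad/s
Differentiating the loop-closure r₂e^{iθ₂}+r₃e^{iθ₃}=r₁+r₄e^{iθ₄} gives r₂ω₂e^{iθ₂}+r₃ω₃e^{iθ₃}=r₄ω₄e^{iθ₄}.
Eliminating the other unknown: ω₄ = r₂ω₂ sin(θ₂−θ₃) / [r₄ sin(θ₄−θ₃)].
Numerator sine = -0.81208; denominator sine = -0.97851.
Result = 0.1132·27.96·(-0.81208) / (0.3709·(-0.97851)) = +7.0821 rad/s; magnitude 7.0821 rad/s.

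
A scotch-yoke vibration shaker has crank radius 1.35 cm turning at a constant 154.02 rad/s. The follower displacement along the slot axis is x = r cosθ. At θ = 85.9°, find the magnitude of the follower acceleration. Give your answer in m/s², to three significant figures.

22.9

ω = 154 rad/s
x = r cosθ ⇒ ẍ = −rω² cosθ (ω constant).
|a| = rω²|cosθ| = 0.0135·(154)²·|cos 85.9°| = 22.897 m/s².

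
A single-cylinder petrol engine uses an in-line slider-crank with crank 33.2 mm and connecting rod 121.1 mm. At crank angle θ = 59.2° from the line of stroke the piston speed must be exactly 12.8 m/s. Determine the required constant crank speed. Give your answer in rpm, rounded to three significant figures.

For an in-line slider-crank, |v_piston| = rω|sinθ|·[1 + r cosθ/√(L² − r² sin²θ)].
With r = 0.0332 m, L = 0.1211 m, θ = 59.2°: the bracketed kinematic factor |dx/dθ| = 0.032637 m.
ω = v/|dx/dθ| = 12.8/0.032637 = 392.2 rad/s.
N = 60ω/(2π) = 3745.2 rpm.

3750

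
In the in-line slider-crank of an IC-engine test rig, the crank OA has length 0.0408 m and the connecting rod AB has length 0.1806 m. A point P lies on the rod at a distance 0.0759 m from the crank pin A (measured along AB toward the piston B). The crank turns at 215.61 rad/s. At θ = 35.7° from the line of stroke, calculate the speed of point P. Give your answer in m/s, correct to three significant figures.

ω = 215.6 rad/s.  Crank-pin speed |V_A| = rω = 8.7969 m/s, perpendicular to OA.
Rod angle: sinφ = −(r/L) sinθ ⇒ φ = -7.575°; ω_rod = −rω cosθ/√(L²−r²sin²θ) = -39.904 rad/s.
V_P = V_A + ω_rod × AP, with AP = 0.0759 m along the rod.
Components: V_Px = −rω sinθ − a·ω_rod·sinφ = -5.5326 m/s;  V_Py = rω cosθ + a·ω_rod·cosφ = +4.1415 m/s.
|V_P| = √(V_Px² + V_Py²) = 6.911 m/s.

6.91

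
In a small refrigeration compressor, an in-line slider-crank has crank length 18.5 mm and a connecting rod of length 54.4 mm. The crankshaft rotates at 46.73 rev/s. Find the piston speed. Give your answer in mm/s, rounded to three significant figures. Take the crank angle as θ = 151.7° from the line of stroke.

1790

ω = 2π·46.7 = 293.6 rad/s
For an in-line slider-crank, x = r cosθ + √(L² − r² sin²θ), so v = −rω sinθ·[1 + r cosθ/√(L² − r² sin²θ)].
With r = 0.0185 m, L = 0.0544 m, θ = 151.7°: √(L² − r² sin²θ) = 0.053688 m.
v = −0.0185·293.6·0.47409·[1 + 0.0185·-0.88048/0.053688] = -1.7939 m/s.
|v| = 1.7939 m/s = 1793.9 mm/s.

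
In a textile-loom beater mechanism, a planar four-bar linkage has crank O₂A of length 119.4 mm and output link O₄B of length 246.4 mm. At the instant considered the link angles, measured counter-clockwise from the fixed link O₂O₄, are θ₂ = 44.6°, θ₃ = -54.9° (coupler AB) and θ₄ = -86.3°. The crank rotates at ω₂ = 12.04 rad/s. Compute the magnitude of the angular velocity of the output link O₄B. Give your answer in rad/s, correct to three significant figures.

ω₂ = 12.04 rad/s
Differentiating the loop-closure r₂e^{iθ₂}+r₃e^{iθ₃}=r₁+r₄e^{iθ₄} gives r₂ω₂e^{iθ₂}+r₃ω₃e^{iθ₃}=r₄ω₄e^{iθ₄}.
Eliminating the other unknown: ω₄ = r₂ω₂ sin(θ₂−θ₃) / [r₄ sin(θ₄−θ₃)].
Numerator sine = +0.98629; denominator sine = -0.52101.
Result = 0.1194·12.04·(+0.98629) / (0.2464·(-0.52101)) = -11.045 rad/s; magnitude 11.045 rad/s.

11.0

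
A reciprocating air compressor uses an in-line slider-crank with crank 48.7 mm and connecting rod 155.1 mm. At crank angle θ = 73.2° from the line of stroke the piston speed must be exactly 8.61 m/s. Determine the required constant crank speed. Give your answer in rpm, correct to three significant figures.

For an in-line slider-crank, |v_piston| = rω|sinθ|·[1 + r cosθ/√(L² − r² sin²θ)].
With r = 0.0487 m, L = 0.1551 m, θ = 73.2°: the bracketed kinematic factor |dx/dθ| = 0.051058 m.
ω = v/|dx/dθ| = 8.61/0.051058 = 168.63 rad/s.
N = 60ω/(2π) = 1610.3 rpm.

1610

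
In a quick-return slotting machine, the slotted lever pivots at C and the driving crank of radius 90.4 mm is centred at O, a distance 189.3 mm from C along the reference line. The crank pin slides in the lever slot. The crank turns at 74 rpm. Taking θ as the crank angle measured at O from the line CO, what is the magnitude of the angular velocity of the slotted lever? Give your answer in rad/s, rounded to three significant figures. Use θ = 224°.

1.65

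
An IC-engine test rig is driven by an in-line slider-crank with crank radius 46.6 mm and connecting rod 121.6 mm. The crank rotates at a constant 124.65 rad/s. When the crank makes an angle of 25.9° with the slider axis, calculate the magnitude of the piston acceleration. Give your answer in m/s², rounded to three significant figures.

832

ω = 124.7 rad/s
x(θ) = r cosθ + √(L² − r² sin²θ); with ω constant, a = ω²·d²x/dθ².
d²x/dθ² = −r cosθ − r²(cos2θ)/√u − r⁴ sin²2θ/(4u^{3/2}),  u = L² − r² sin²θ = 0.0143722 m².
Substituting r = 0.0466 m, L = 0.1216 m, θ = 25.9°: d²x/dθ² = -0.053544 m.
a = ω²·d²x/dθ² = (124.7)²·(-0.053544) = -831.94 m/s²;  |a| = 831.94 m/s².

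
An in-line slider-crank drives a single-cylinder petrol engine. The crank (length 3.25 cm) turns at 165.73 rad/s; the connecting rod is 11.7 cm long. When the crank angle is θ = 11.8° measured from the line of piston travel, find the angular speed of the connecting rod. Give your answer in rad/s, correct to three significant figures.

45.1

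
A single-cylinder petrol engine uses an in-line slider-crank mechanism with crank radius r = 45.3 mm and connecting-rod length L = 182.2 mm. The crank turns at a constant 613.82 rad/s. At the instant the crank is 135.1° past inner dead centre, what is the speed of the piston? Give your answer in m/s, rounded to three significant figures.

ω = 613.8 rad/s
For an in-line slider-crank, x = r cosθ + √(L² − r² sin²θ), so v = −rω sinθ·[1 + r cosθ/√(L² − r² sin²θ)].
With r = 0.0453 m, L = 0.1822 m, θ = 135.1°: √(L² − r² sin²θ) = 0.17937 m.
v = −0.0453·613.8·0.70587·[1 + 0.0453·-0.70834/0.17937] = -16.116 m/s.
|v| = 16.116 m/s.

16.1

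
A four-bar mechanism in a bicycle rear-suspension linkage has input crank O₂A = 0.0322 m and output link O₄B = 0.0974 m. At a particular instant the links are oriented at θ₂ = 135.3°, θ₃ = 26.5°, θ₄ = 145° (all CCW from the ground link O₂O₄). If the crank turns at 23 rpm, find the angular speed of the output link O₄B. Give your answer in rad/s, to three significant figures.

ω₂ = 2.409 rad/s (from 23 rpm).
Differentiating the loop-closure r₂e^{iθ₂}+r₃e^{iθ₃}=r₁+r₄e^{iθ₄} gives r₂ω₂e^{iθ₂}+r₃ω₃e^{iθ₃}=r₄ω₄e^{iθ₄}.
Eliminating the other unknown: ω₄ = r₂ω₂ sin(θ₂−θ₃) / [r₄ sin(θ₄−θ₃)].
Numerator sine = +0.94665; denominator sine = +0.87882.
Result = 0.0322·2.409·(+0.94665) / (0.0974·(+0.87882)) = +0.85772 rad/s; magnitude 0.85772 rad/s.

0.858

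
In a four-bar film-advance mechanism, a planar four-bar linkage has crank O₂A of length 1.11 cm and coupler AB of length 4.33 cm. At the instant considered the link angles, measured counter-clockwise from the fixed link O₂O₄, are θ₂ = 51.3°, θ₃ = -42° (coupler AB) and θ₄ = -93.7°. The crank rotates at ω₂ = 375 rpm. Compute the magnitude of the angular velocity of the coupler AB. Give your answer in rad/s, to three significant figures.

ω₂ = 39.27 rad/s (from 375 rpm).
Differentiating the loop-closure r₂e^{iθ₂}+r₃e^{iθ₃}=r₁+r₄e^{iθ₄} gives r₂ω₂e^{iθ₂}+r₃ω₃e^{iθ₃}=r₄ω₄e^{iθ₄}.
Eliminating the other unknown: ω₃ = r₂ω₂ sin(θ₄−θ₂) / [r₃ sin(θ₃−θ₄)].
Numerator sine = -0.57358; denominator sine = +0.78478.
Result = 0.0111·39.27·(-0.57358) / (0.0433·(+0.78478)) = -7.3577 rad/s; magnitude 7.3577 rad/s.

7.36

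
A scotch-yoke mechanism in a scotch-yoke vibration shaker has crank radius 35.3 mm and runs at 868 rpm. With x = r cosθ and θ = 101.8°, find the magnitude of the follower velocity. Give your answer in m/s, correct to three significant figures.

3.14

ω = 90.9 rad/s (from 868 rpm).
x = r cosθ ⇒ ẋ = −rω sinθ.
|v| = rω|sinθ| = 0.0353·90.9·|sin 101.8°| = 3.1408 m/s.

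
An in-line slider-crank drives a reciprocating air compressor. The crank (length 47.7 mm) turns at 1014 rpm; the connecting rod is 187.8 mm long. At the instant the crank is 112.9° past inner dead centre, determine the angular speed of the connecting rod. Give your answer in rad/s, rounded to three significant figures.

10.8

ω = 106.2 rad/s (converted from 1014 rpm).
The rod makes angle φ with the slider axis where L sinφ = r sinθ; differentiating, L cosφ·φ̇ = r ω cosθ.
L cosφ = √(L² − r² sin²θ) = 0.18259 m.
|ω_rod| = r ω |cosθ| / √(L² − r² sin²θ) = 0.0477·106.2·0.38912/0.18259 = 10.795 rad/s.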